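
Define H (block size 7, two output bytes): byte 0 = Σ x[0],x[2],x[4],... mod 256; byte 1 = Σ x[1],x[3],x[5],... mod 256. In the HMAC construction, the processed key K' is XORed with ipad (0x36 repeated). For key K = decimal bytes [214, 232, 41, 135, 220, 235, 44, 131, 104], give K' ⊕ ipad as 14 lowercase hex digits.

59eb3636363636

Key decimal bytes [214, 232, 41, 135, 220, 235, 44, 131, 104] = d6 e8 29 87 dc eb 2c 83 68 is 9 bytes > B = 7, so hash it first: H(key) = 6f dd, then zero-pad to 7 bytes: K' = 6f dd 00 00 00 00 00.
XOR each byte with 0x36: 6f⊕36=59, dd⊕36=eb, 00⊕36=36, 00⊕36=36, 00⊕36=36, 00⊕36=36, 00⊕36=36.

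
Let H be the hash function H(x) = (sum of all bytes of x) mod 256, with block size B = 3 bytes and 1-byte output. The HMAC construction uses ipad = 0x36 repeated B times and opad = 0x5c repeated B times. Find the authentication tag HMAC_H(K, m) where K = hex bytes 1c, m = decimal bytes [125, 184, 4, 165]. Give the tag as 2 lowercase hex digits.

Key hex bytes 1c is 1 byte ≤ B = 3; zero-pad to 3 bytes: K' = 1c 00 00.
K' ⊕ ipad = 2a 36 36.  K' ⊕ opad = 40 5c 5c.
Inner input = (K'⊕ipad) ∥ m = 2a 36 36 ∥ 7d b8 04 a5.
Inner hash: sum = 42+54+54+125+184+4+165 = 628; mod 256 = 116 → 74.
Outer input = (K'⊕opad) ∥ inner = 40 5c 5c ∥ 74.
Outer hash (tag): sum = 64+92+92+116 = 364; mod 256 = 108 → 6c.

6c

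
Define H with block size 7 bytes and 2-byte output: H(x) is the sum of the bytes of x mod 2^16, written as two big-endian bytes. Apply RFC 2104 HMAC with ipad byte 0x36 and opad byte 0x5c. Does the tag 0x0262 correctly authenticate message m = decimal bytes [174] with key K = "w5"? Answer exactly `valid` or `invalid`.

Key "w5" = 77 35 is 2 bytes ≤ B = 7; zero-pad to 7 bytes: K' = 77 35 00 00 00 00 00.
K' ⊕ ipad = 41 03 36 36 36 36 36; K' ⊕ opad = 2b 69 5c 5c 5c 5c 5c.
Inner hash: sum = 65+3+54+54+54+54+54+174 = 512 → 02 00.
Outer hash (recomputed tag): sum = 43+105+92+92+92+92+92+2+0 = 610 → 02 62.
Recomputed tag = 0262; claimed = 0262 → match.

valid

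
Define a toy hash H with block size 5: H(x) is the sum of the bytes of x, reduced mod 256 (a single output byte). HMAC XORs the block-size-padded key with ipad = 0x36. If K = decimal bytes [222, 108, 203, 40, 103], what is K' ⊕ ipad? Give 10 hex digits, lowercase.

Key decimal bytes [222, 108, 203, 40, 103] = de 6c cb 28 67 is exactly B = 5 bytes: K' = de 6c cb 28 67.
XOR each byte with 0x36: de⊕36=e8, 6c⊕36=5a, cb⊕36=fd, 28⊕36=1e, 67⊕36=51.

e85afd1e51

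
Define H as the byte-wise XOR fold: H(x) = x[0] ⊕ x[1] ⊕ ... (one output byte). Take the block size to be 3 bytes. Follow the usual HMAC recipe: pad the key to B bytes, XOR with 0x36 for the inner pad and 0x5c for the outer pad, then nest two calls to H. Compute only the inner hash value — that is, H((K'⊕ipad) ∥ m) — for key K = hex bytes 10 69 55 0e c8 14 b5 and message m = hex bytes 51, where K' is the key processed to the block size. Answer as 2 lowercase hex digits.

2c

Key hex bytes 10 69 55 0e c8 14 b5 is 7 bytes > B = 3, so hash it first: H(key) = 4b, then zero-pad to 3 bytes: K' = 4b 00 00.
K' ⊕ ipad = 7d 36 36.
Inner input = 7d 36 36 ∥ 51.
Inner hash: XOR 7d⊕36⊕36⊕51 = 2c.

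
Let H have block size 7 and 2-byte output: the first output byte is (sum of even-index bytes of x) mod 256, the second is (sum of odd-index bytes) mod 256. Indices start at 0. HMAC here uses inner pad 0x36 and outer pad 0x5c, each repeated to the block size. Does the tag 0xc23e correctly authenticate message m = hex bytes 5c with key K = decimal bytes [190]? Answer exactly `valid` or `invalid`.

invalid

Key decimal bytes [190] = be is 1 byte ≤ B = 7; zero-pad to 7 bytes: K' = be 00 00 00 00 00 00.
K' ⊕ ipad = 88 36 36 36 36 36 36; K' ⊕ opad = e2 5c 5c 5c 5c 5c 5c.
Inner hash: even-index sum = 298 mod 256 = 42; odd-index sum = 254 mod 256 = 254 → 2a fe.
Outer hash (recomputed tag): even-index sum = 756 mod 256 = 244; odd-index sum = 318 mod 256 = 62 → f4 3e.
Recomputed tag = f43e; claimed = c23e → mismatch.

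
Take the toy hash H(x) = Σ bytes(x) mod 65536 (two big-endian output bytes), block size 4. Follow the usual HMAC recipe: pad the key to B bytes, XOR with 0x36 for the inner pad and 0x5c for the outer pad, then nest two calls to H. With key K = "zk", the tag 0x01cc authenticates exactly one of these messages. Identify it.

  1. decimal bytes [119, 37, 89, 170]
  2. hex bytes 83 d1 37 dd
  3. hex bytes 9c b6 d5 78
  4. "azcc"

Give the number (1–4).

3

Key "zk" = 7a 6b is 2 bytes ≤ B = 4; zero-pad to 4 bytes: K' = 7a 6b 00 00.
K' ⊕ ipad = 4c 5d 36 36; K' ⊕ opad = 26 37 5c 5c.
m1: inner = H(4c 5d 36 36 77 25 59 aa) = 02 b4; tag = H(26 37 5c 5c 02 b4) = 01cb
m2: inner = H(4c 5d 36 36 83 d1 37 dd) = 03 7d; tag = H(26 37 5c 5c 03 7d) = 0195
m3: inner = H(4c 5d 36 36 9c b6 d5 78) = 03 b4; tag = H(26 37 5c 5c 03 b4) = 01cc ← matches
m4: inner = H(4c 5d 36 36 61 7a 63 63) = 02 b6; tag = H(26 37 5c 5c 02 b6) = 01cd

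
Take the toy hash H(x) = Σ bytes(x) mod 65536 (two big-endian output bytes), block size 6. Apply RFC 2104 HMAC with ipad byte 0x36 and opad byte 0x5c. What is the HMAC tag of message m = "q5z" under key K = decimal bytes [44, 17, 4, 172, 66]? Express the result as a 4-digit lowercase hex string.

Key decimal bytes [44, 17, 4, 172, 66] = 2c 11 04 ac 42 is 5 bytes ≤ B = 6; zero-pad to 6 bytes: K' = 2c 11 04 ac 42 00.
K' ⊕ ipad = 1a 27 32 9a 74 36.  K' ⊕ opad = 70 4d 58 f0 1e 5c.
Inner input = (K'⊕ipad) ∥ m = 1a 27 32 9a 74 36 ∥ 71 35 7a.
Inner hash: sum = 26+39+50+154+116+54+113+53+122 = 727 → 02 d7.
Outer input = (K'⊕opad) ∥ inner = 70 4d 58 f0 1e 5c ∥ 02 d7.
Outer hash (tag): sum = 112+77+88+240+30+92+2+215 = 856 → 03 58.

0358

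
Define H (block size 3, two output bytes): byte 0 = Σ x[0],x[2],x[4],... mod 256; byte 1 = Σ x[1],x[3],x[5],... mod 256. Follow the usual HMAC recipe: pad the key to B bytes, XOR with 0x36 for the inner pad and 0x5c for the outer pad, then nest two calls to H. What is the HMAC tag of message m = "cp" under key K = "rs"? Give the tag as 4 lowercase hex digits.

Key "rs" = 72 73 is 2 bytes ≤ B = 3; zero-pad to 3 bytes: K' = 72 73 00.
K' ⊕ ipad = 44 45 36.  K' ⊕ opad = 2e 2f 5c.
Inner input = (K'⊕ipad) ∥ m = 44 45 36 ∥ 63 70.
Inner hash: even-index sum = 234 mod 256 = 234; odd-index sum = 168 mod 256 = 168 → ea a8.
Outer input = (K'⊕opad) ∥ inner = 2e 2f 5c ∥ ea a8.
Outer hash (tag): even-index sum = 306 mod 256 = 50; odd-index sum = 281 mod 256 = 25 → 32 19.

3219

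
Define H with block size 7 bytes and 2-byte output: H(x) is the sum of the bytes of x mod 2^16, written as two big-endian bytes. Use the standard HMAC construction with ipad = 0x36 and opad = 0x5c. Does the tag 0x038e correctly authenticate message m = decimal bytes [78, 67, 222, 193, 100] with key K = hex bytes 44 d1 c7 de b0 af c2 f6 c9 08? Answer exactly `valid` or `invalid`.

Key hex bytes 44 d1 c7 de b0 af c2 f6 c9 08 is 10 bytes > B = 7, so hash it first: H(key) = 06 a2, then zero-pad to 7 bytes: K' = 06 a2 00 00 00 00 00.
K' ⊕ ipad = 30 94 36 36 36 36 36; K' ⊕ opad = 5a fe 5c 5c 5c 5c 5c.
Inner hash: sum = 48+148+54+54+54+54+54+78+67+222+193+100 = 1126 → 04 66.
Outer hash (recomputed tag): sum = 90+254+92+92+92+92+92+4+102 = 910 → 03 8e.
Recomputed tag = 038e; claimed = 038e → match.

valid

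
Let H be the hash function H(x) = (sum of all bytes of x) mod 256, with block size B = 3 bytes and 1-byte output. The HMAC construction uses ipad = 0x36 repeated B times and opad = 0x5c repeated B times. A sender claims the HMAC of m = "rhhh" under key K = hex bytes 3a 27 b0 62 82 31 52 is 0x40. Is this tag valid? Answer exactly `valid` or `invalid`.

Key hex bytes 3a 27 b0 62 82 31 52 is 7 bytes > B = 3, so hash it first: H(key) = 78, then zero-pad to 3 bytes: K' = 78 00 00.
K' ⊕ ipad = 4e 36 36; K' ⊕ opad = 24 5c 5c.
Inner hash: sum = 78+54+54+114+104+104+104 = 612; mod 256 = 100 → 64.
Outer hash (recomputed tag): sum = 36+92+92+100 = 320; mod 256 = 64 → 40.
Recomputed tag = 40; claimed = 40 → match.

valid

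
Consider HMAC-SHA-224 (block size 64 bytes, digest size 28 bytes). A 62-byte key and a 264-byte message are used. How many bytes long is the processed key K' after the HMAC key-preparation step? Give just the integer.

64

Key is 62 ≤ 64 bytes, zero-padded: |K'| = 64.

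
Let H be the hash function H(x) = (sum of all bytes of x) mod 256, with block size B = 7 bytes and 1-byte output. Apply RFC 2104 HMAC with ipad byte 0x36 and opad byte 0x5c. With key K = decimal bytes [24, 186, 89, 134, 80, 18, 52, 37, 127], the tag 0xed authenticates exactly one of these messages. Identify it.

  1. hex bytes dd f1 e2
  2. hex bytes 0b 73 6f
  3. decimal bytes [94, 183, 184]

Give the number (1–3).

2

Key decimal bytes [24, 186, 89, 134, 80, 18, 52, 37, 127] = 18 ba 59 86 50 12 34 25 7f is 9 bytes > B = 7, so hash it first: H(key) = eb, then zero-pad to 7 bytes: K' = eb 00 00 00 00 00 00.
K' ⊕ ipad = dd 36 36 36 36 36 36; K' ⊕ opad = b7 5c 5c 5c 5c 5c 5c.
m1: inner = H(dd 36 36 36 36 36 36 dd f1 e2) = d1; tag = H(b7 5c 5c 5c 5c 5c 5c d1) = b0
m2: inner = H(dd 36 36 36 36 36 36 0b 73 6f) = 0e; tag = H(b7 5c 5c 5c 5c 5c 5c 0e) = ed ← matches
m3: inner = H(dd 36 36 36 36 36 36 5e b7 b8) = ee; tag = H(b7 5c 5c 5c 5c 5c 5c ee) = cd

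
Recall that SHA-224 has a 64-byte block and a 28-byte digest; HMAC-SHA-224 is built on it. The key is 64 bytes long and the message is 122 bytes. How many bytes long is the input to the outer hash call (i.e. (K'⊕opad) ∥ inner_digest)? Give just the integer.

Key is 64 ≤ 64 bytes, zero-padded: |K'| = 64.
Outer input = (K'⊕opad) ∥ H(inner) → 64 + 28 = 92 bytes.

92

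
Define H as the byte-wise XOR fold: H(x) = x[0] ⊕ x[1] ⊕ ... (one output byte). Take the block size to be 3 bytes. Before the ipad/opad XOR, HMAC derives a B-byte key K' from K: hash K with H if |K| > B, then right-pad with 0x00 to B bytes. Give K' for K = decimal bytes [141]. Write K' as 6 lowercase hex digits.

Key decimal bytes [141] = 8d is 1 byte ≤ B = 3; zero-pad to 3 bytes: K' = 8d 00 00.

8d0000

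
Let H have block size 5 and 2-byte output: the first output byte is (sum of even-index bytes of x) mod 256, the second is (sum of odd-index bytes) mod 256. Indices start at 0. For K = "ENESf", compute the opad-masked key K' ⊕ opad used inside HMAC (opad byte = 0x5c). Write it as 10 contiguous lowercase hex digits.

Key "ENESf" = 45 4e 45 53 66 is exactly B = 5 bytes: K' = 45 4e 45 53 66.
XOR each byte with 0x5c: 45⊕5c=19, 4e⊕5c=12, 45⊕5c=19, 53⊕5c=0f, 66⊕5c=3a.

1912190f3a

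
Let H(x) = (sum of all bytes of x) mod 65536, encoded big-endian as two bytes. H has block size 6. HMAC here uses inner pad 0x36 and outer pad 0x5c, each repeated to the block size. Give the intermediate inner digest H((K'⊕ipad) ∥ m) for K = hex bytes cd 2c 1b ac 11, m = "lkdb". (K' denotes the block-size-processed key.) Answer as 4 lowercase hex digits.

03d6

Key hex bytes cd 2c 1b ac 11 is 5 bytes ≤ B = 6; zero-pad to 6 bytes: K' = cd 2c 1b ac 11 00.
K' ⊕ ipad = fb 1a 2d 9a 27 36.
Inner input = fb 1a 2d 9a 27 36 ∥ 6c 6b 64 62.
Inner hash: sum = 251+26+45+154+39+54+108+107+100+98 = 982 → 03 d6.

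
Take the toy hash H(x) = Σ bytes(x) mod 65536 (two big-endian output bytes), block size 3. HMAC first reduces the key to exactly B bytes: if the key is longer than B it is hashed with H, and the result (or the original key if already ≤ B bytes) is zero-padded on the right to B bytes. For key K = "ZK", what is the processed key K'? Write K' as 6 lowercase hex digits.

Key "ZK" = 5a 4b is 2 bytes ≤ B = 3; zero-pad to 3 bytes: K' = 5a 4b 00.

5a4b00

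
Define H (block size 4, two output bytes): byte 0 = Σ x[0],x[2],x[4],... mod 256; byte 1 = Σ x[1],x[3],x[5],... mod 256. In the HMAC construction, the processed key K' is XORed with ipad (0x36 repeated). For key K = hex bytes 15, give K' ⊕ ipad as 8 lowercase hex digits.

Key hex bytes 15 is 1 byte ≤ B = 4; zero-pad to 4 bytes: K' = 15 00 00 00.
XOR each byte with 0x36: 15⊕36=23, 00⊕36=36, 00⊕36=36, 00⊕36=36.

23363636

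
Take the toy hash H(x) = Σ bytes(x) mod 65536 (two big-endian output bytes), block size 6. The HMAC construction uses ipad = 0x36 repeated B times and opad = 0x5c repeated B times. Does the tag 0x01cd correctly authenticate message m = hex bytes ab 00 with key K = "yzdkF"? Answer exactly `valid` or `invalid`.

Key "yzdkF" = 79 7a 64 6b 46 is 5 bytes ≤ B = 6; zero-pad to 6 bytes: K' = 79 7a 64 6b 46 00.
K' ⊕ ipad = 4f 4c 52 5d 70 36; K' ⊕ opad = 25 26 38 37 1a 5c.
Inner hash: sum = 79+76+82+93+112+54+171+0 = 667 → 02 9b.
Outer hash (recomputed tag): sum = 37+38+56+55+26+92+2+155 = 461 → 01 cd.
Recomputed tag = 01cd; claimed = 01cd → match.

valid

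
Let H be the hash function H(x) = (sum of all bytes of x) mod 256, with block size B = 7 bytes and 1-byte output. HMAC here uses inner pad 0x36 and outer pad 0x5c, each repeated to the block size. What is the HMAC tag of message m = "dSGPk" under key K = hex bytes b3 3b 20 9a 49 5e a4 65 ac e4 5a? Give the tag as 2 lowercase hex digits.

b7

Key hex bytes b3 3b 20 9a 49 5e a4 65 ac e4 5a is 11 bytes > B = 7, so hash it first: H(key) = 42, then zero-pad to 7 bytes: K' = 42 00 00 00 00 00 00.
K' ⊕ ipad = 74 36 36 36 36 36 36.  K' ⊕ opad = 1e 5c 5c 5c 5c 5c 5c.
Inner input = (K'⊕ipad) ∥ m = 74 36 36 36 36 36 36 ∥ 64 53 47 50 6b.
Inner hash: sum = 116+54+54+54+54+54+54+100+83+71+80+107 = 881; mod 256 = 113 → 71.
Outer input = (K'⊕opad) ∥ inner = 1e 5c 5c 5c 5c 5c 5c ∥ 71.
Outer hash (tag): sum = 30+92+92+92+92+92+92+113 = 695; mod 256 = 183 → b7.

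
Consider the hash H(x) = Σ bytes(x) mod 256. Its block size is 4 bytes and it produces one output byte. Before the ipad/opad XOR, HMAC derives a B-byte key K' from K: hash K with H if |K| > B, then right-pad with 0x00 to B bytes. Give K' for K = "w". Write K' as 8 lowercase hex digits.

77000000

Key "w" = 77 is 1 byte ≤ B = 4; zero-pad to 4 bytes: K' = 77 00 00 00.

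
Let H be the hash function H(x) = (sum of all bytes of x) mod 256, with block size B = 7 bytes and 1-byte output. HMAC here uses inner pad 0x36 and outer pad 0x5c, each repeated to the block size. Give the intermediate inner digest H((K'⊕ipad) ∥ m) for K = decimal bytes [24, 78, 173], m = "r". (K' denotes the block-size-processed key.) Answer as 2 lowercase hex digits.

8b

Key decimal bytes [24, 78, 173] = 18 4e ad is 3 bytes ≤ B = 7; zero-pad to 7 bytes: K' = 18 4e ad 00 00 00 00.
K' ⊕ ipad = 2e 78 9b 36 36 36 36.
Inner input = 2e 78 9b 36 36 36 36 ∥ 72.
Inner hash: sum = 46+120+155+54+54+54+54+114 = 651; mod 256 = 139 → 8b.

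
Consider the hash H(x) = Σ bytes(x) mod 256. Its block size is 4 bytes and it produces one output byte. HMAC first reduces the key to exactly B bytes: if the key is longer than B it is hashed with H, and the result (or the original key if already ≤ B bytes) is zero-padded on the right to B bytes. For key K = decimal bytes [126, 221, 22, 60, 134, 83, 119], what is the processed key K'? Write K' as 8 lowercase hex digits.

fd000000

|K| = 7 > B = 4, so first hash the key.
H(K): sum = 126+221+22+60+134+83+119 = 765; mod 256 = 253 → fd.
Zero-pad H(K) = fd to 4 bytes: K' = fd 00 00 00.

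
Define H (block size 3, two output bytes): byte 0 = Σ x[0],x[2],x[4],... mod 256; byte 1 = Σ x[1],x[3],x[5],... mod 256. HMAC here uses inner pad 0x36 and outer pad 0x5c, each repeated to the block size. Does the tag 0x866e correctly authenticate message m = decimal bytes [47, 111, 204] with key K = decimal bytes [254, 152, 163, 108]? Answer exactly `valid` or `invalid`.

invalid

Key decimal bytes [254, 152, 163, 108] = fe 98 a3 6c is 4 bytes > B = 3, so hash it first: H(key) = a1 04, then zero-pad to 3 bytes: K' = a1 04 00.
K' ⊕ ipad = 97 32 36; K' ⊕ opad = fd 58 5c.
Inner hash: even-index sum = 316 mod 256 = 60; odd-index sum = 301 mod 256 = 45 → 3c 2d.
Outer hash (recomputed tag): even-index sum = 390 mod 256 = 134; odd-index sum = 148 mod 256 = 148 → 86 94.
Recomputed tag = 8694; claimed = 866e → mismatch.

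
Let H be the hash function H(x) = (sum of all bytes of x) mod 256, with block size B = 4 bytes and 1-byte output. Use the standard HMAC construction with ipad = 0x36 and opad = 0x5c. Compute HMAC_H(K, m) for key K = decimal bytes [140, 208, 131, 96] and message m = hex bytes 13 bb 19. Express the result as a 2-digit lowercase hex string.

09

Key decimal bytes [140, 208, 131, 96] = 8c d0 83 60 is exactly B = 4 bytes: K' = 8c d0 83 60.
K' ⊕ ipad = ba e6 b5 56.  K' ⊕ opad = d0 8c df 3c.
Inner input = (K'⊕ipad) ∥ m = ba e6 b5 56 ∥ 13 bb 19.
Inner hash: sum = 186+230+181+86+19+187+25 = 914; mod 256 = 146 → 92.
Outer input = (K'⊕opad) ∥ inner = d0 8c df 3c ∥ 92.
Outer hash (tag): sum = 208+140+223+60+146 = 777; mod 256 = 9 → 09.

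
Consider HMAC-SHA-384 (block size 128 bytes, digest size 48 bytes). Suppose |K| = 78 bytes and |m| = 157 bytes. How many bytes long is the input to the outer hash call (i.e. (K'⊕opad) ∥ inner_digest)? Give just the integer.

176

Key is 78 ≤ 128 bytes, zero-padded: |K'| = 128.
Outer input = (K'⊕opad) ∥ H(inner) → 128 + 48 = 176 bytes.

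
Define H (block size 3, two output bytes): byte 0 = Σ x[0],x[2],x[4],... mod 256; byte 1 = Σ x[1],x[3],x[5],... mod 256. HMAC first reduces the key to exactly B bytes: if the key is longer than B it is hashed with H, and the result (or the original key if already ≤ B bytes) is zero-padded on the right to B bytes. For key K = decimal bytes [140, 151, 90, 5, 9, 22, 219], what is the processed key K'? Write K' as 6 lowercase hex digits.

cab200

|K| = 7 > B = 3, so first hash the key.
H(K): even-index sum = 458 mod 256 = 202; odd-index sum = 178 mod 256 = 178 → ca b2.
Zero-pad H(K) = ca b2 to 3 bytes: K' = ca b2 00.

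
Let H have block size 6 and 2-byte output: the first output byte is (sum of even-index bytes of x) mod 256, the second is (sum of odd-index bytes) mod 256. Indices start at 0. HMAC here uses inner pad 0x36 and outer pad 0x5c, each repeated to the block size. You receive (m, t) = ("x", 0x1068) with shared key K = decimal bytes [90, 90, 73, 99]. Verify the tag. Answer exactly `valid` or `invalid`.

Key decimal bytes [90, 90, 73, 99] = 5a 5a 49 63 is 4 bytes ≤ B = 6; zero-pad to 6 bytes: K' = 5a 5a 49 63 00 00.
K' ⊕ ipad = 6c 6c 7f 55 36 36; K' ⊕ opad = 06 06 15 3f 5c 5c.
Inner hash: even-index sum = 409 mod 256 = 153; odd-index sum = 247 mod 256 = 247 → 99 f7.
Outer hash (recomputed tag): even-index sum = 272 mod 256 = 16; odd-index sum = 408 mod 256 = 152 → 10 98.
Recomputed tag = 1098; claimed = 1068 → mismatch.

invalid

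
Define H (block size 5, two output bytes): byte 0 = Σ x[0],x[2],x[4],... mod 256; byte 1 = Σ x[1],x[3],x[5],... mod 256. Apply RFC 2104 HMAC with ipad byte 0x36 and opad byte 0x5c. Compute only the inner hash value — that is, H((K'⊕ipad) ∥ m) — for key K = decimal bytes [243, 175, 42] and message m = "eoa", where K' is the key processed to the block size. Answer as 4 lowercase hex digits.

Key decimal bytes [243, 175, 42] = f3 af 2a is 3 bytes ≤ B = 5; zero-pad to 5 bytes: K' = f3 af 2a 00 00.
K' ⊕ ipad = c5 99 1c 36 36.
Inner input = c5 99 1c 36 36 ∥ 65 6f 61.
Inner hash: even-index sum = 390 mod 256 = 134; odd-index sum = 405 mod 256 = 149 → 86 95.

8695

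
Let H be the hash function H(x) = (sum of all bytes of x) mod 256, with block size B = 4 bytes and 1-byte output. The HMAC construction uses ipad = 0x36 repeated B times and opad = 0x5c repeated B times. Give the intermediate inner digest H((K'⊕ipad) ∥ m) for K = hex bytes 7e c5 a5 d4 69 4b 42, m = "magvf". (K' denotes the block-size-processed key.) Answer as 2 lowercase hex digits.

Key hex bytes 7e c5 a5 d4 69 4b 42 is 7 bytes > B = 4, so hash it first: H(key) = b2, then zero-pad to 4 bytes: K' = b2 00 00 00.
K' ⊕ ipad = 84 36 36 36.
Inner input = 84 36 36 36 ∥ 6d 61 67 76 66.
Inner hash: sum = 132+54+54+54+109+97+103+118+102 = 823; mod 256 = 55 → 37.

37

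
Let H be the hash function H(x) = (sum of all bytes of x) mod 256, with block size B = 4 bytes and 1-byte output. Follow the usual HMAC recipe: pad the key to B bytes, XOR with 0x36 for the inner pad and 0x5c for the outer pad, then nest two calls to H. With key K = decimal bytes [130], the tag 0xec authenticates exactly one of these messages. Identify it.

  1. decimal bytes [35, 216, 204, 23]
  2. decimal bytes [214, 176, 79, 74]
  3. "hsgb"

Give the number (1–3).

3

Key decimal bytes [130] = 82 is 1 byte ≤ B = 4; zero-pad to 4 bytes: K' = 82 00 00 00.
K' ⊕ ipad = b4 36 36 36; K' ⊕ opad = de 5c 5c 5c.
m1: inner = H(b4 36 36 36 23 d8 cc 17) = 34; tag = H(de 5c 5c 5c 34) = 26
m2: inner = H(b4 36 36 36 d6 b0 4f 4a) = 75; tag = H(de 5c 5c 5c 75) = 67
m3: inner = H(b4 36 36 36 68 73 67 62) = fa; tag = H(de 5c 5c 5c fa) = ec ← matches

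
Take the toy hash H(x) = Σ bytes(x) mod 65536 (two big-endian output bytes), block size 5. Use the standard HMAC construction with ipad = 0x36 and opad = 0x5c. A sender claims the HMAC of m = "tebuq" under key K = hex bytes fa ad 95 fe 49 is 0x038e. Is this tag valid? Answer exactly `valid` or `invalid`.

valid

Key hex bytes fa ad 95 fe 49 is exactly B = 5 bytes: K' = fa ad 95 fe 49.
K' ⊕ ipad = cc 9b a3 c8 7f; K' ⊕ opad = a6 f1 c9 a2 15.
Inner hash: sum = 204+155+163+200+127+116+101+98+117+113 = 1394 → 05 72.
Outer hash (recomputed tag): sum = 166+241+201+162+21+5+114 = 910 → 03 8e.
Recomputed tag = 038e; claimed = 038e → match.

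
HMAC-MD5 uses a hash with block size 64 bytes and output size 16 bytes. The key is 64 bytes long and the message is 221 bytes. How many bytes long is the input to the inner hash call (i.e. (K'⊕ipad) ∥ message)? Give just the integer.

Key is 64 ≤ 64 bytes, zero-padded: |K'| = 64.
Inner input = (K'⊕ipad) ∥ m → 64 + 221 = 285 bytes.

285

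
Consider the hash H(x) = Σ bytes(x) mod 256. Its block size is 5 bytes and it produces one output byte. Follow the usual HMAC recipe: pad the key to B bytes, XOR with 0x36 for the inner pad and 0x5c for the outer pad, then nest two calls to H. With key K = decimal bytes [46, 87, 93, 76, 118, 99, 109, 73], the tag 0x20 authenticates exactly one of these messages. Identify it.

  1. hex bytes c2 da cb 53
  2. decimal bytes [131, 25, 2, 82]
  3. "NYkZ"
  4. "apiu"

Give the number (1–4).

Key decimal bytes [46, 87, 93, 76, 118, 99, 109, 73] = 2e 57 5d 4c 76 63 6d 49 is 8 bytes > B = 5, so hash it first: H(key) = bd, then zero-pad to 5 bytes: K' = bd 00 00 00 00.
K' ⊕ ipad = 8b 36 36 36 36; K' ⊕ opad = e1 5c 5c 5c 5c.
m1: inner = H(8b 36 36 36 36 c2 da cb 53) = 1d; tag = H(e1 5c 5c 5c 5c 1d) = 6e
m2: inner = H(8b 36 36 36 36 83 19 02 52) = 53; tag = H(e1 5c 5c 5c 5c 53) = a4
m3: inner = H(8b 36 36 36 36 4e 59 6b 5a) = cf; tag = H(e1 5c 5c 5c 5c cf) = 20 ← matches
m4: inner = H(8b 36 36 36 36 61 70 69 75) = 12; tag = H(e1 5c 5c 5c 5c 12) = 63

3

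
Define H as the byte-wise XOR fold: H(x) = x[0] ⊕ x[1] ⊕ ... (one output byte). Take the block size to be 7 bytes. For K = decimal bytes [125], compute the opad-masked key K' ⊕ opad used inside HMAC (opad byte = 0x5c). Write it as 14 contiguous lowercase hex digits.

Key decimal bytes [125] = 7d is 1 byte ≤ B = 7; zero-pad to 7 bytes: K' = 7d 00 00 00 00 00 00.
XOR each byte with 0x5c: 7d⊕5c=21, 00⊕5c=5c, 00⊕5c=5c, 00⊕5c=5c, 00⊕5c=5c, 00⊕5c=5c, 00⊕5c=5c.

215c5c5c5c5c5c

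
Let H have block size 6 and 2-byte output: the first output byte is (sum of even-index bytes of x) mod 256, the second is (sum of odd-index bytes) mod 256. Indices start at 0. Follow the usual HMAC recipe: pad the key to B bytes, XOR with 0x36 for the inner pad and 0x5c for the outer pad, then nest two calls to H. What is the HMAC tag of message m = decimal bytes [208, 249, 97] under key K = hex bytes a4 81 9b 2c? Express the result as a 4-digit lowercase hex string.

c1a9

Key hex bytes a4 81 9b 2c is 4 bytes ≤ B = 6; zero-pad to 6 bytes: K' = a4 81 9b 2c 00 00.
K' ⊕ ipad = 92 b7 ad 1a 36 36.  K' ⊕ opad = f8 dd c7 70 5c 5c.
Inner input = (K'⊕ipad) ∥ m = 92 b7 ad 1a 36 36 ∥ d0 f9 61.
Inner hash: even-index sum = 678 mod 256 = 166; odd-index sum = 512 mod 256 = 0 → a6 00.
Outer input = (K'⊕opad) ∥ inner = f8 dd c7 70 5c 5c ∥ a6 00.
Outer hash (tag): even-index sum = 705 mod 256 = 193; odd-index sum = 425 mod 256 = 169 → c1 a9.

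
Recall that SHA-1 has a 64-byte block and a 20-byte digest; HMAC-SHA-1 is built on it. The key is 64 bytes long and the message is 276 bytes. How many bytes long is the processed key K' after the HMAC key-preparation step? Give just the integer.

64

Key is 64 ≤ 64 bytes, zero-padded: |K'| = 64.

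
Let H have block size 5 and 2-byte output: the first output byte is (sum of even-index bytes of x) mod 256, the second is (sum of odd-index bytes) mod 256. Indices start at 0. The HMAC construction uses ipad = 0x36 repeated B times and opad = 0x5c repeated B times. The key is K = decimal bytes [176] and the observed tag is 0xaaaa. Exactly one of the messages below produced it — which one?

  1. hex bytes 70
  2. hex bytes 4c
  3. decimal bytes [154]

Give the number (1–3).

3

Key decimal bytes [176] = b0 is 1 byte ≤ B = 5; zero-pad to 5 bytes: K' = b0 00 00 00 00.
K' ⊕ ipad = 86 36 36 36 36; K' ⊕ opad = ec 5c 5c 5c 5c.
m1: inner = H(86 36 36 36 36 70) = f2 dc; tag = H(ec 5c 5c 5c 5c f2 dc) = 80aa
m2: inner = H(86 36 36 36 36 4c) = f2 b8; tag = H(ec 5c 5c 5c 5c f2 b8) = 5caa
m3: inner = H(86 36 36 36 36 9a) = f2 06; tag = H(ec 5c 5c 5c 5c f2 06) = aaaa ← matches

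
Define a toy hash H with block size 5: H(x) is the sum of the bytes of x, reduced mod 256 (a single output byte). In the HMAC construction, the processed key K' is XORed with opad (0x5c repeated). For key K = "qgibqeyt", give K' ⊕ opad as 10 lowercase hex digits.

Key "qgibqeyt" = 71 67 69 62 71 65 79 74 is 8 bytes > B = 5, so hash it first: H(key) = 66, then zero-pad to 5 bytes: K' = 66 00 00 00 00.
XOR each byte with 0x5c: 66⊕5c=3a, 00⊕5c=5c, 00⊕5c=5c, 00⊕5c=5c, 00⊕5c=5c.

3a5c5c5c5c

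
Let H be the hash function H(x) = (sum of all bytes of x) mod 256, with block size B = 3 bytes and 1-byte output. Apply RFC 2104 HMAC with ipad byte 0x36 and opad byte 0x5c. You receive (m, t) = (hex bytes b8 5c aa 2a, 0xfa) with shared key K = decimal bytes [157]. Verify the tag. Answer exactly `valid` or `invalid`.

invalid

Key decimal bytes [157] = 9d is 1 byte ≤ B = 3; zero-pad to 3 bytes: K' = 9d 00 00.
K' ⊕ ipad = ab 36 36; K' ⊕ opad = c1 5c 5c.
Inner hash: sum = 171+54+54+184+92+170+42 = 767; mod 256 = 255 → ff.
Outer hash (recomputed tag): sum = 193+92+92+255 = 632; mod 256 = 120 → 78.
Recomputed tag = 78; claimed = fa → mismatch.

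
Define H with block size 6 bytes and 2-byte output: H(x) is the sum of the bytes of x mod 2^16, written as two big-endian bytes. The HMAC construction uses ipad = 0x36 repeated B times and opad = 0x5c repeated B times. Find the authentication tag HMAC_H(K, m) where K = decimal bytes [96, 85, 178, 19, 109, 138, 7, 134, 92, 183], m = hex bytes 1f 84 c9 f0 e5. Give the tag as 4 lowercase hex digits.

028b

Key decimal bytes [96, 85, 178, 19, 109, 138, 7, 134, 92, 183] = 60 55 b2 13 6d 8a 07 86 5c b7 is 10 bytes > B = 6, so hash it first: H(key) = 04 11, then zero-pad to 6 bytes: K' = 04 11 00 00 00 00.
K' ⊕ ipad = 32 27 36 36 36 36.  K' ⊕ opad = 58 4d 5c 5c 5c 5c.
Inner input = (K'⊕ipad) ∥ m = 32 27 36 36 36 36 ∥ 1f 84 c9 f0 e5.
Inner hash: sum = 50+39+54+54+54+54+31+132+201+240+229 = 1138 → 04 72.
Outer input = (K'⊕opad) ∥ inner = 58 4d 5c 5c 5c 5c ∥ 04 72.
Outer hash (tag): sum = 88+77+92+92+92+92+4+114 = 651 → 02 8b.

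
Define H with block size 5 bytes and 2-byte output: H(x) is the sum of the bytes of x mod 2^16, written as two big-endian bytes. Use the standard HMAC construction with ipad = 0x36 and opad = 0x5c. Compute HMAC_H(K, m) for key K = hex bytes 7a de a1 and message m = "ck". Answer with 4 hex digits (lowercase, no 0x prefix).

0265

Key hex bytes 7a de a1 is 3 bytes ≤ B = 5; zero-pad to 5 bytes: K' = 7a de a1 00 00.
K' ⊕ ipad = 4c e8 97 36 36.  K' ⊕ opad = 26 82 fd 5c 5c.
Inner input = (K'⊕ipad) ∥ m = 4c e8 97 36 36 ∥ 63 6b.
Inner hash: sum = 76+232+151+54+54+99+107 = 773 → 03 05.
Outer input = (K'⊕opad) ∥ inner = 26 82 fd 5c 5c ∥ 03 05.
Outer hash (tag): sum = 38+130+253+92+92+3+5 = 613 → 02 65.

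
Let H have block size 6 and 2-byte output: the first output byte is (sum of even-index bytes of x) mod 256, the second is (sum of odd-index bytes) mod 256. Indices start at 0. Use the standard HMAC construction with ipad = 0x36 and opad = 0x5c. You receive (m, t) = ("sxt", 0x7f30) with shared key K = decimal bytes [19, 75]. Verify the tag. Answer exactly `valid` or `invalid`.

Key decimal bytes [19, 75] = 13 4b is 2 bytes ≤ B = 6; zero-pad to 6 bytes: K' = 13 4b 00 00 00 00.
K' ⊕ ipad = 25 7d 36 36 36 36; K' ⊕ opad = 4f 17 5c 5c 5c 5c.
Inner hash: even-index sum = 376 mod 256 = 120; odd-index sum = 353 mod 256 = 97 → 78 61.
Outer hash (recomputed tag): even-index sum = 383 mod 256 = 127; odd-index sum = 304 mod 256 = 48 → 7f 30.
Recomputed tag = 7f30; claimed = 7f30 → match.

valid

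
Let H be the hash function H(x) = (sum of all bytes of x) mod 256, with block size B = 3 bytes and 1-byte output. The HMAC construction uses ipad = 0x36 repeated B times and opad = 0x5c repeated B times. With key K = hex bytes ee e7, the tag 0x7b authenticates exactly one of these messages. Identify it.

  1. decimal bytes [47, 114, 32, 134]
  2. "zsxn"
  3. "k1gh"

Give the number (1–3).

2

Key hex bytes ee e7 is 2 bytes ≤ B = 3; zero-pad to 3 bytes: K' = ee e7 00.
K' ⊕ ipad = d8 d1 36; K' ⊕ opad = b2 bb 5c.
m1: inner = H(d8 d1 36 2f 72 20 86) = 26; tag = H(b2 bb 5c 26) = ef
m2: inner = H(d8 d1 36 7a 73 78 6e) = b2; tag = H(b2 bb 5c b2) = 7b ← matches
m3: inner = H(d8 d1 36 6b 31 67 68) = 4a; tag = H(b2 bb 5c 4a) = 13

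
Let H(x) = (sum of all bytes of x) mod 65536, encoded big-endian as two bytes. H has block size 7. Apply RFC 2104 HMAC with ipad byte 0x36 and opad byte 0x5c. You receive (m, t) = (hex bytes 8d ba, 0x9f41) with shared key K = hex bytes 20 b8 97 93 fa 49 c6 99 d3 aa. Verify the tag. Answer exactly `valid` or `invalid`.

invalid

Key hex bytes 20 b8 97 93 fa 49 c6 99 d3 aa is 10 bytes > B = 7, so hash it first: H(key) = 06 21, then zero-pad to 7 bytes: K' = 06 21 00 00 00 00 00.
K' ⊕ ipad = 30 17 36 36 36 36 36; K' ⊕ opad = 5a 7d 5c 5c 5c 5c 5c.
Inner hash: sum = 48+23+54+54+54+54+54+141+186 = 668 → 02 9c.
Outer hash (recomputed tag): sum = 90+125+92+92+92+92+92+2+156 = 833 → 03 41.
Recomputed tag = 0341; claimed = 9f41 → mismatch.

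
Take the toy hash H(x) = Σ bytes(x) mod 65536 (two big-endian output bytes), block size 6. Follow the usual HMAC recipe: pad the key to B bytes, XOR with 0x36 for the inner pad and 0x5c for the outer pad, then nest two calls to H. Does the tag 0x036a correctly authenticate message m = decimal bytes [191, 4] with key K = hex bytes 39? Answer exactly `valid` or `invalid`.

invalid

Key hex bytes 39 is 1 byte ≤ B = 6; zero-pad to 6 bytes: K' = 39 00 00 00 00 00.
K' ⊕ ipad = 0f 36 36 36 36 36; K' ⊕ opad = 65 5c 5c 5c 5c 5c.
Inner hash: sum = 15+54+54+54+54+54+191+4 = 480 → 01 e0.
Outer hash (recomputed tag): sum = 101+92+92+92+92+92+1+224 = 786 → 03 12.
Recomputed tag = 0312; claimed = 036a → mismatch.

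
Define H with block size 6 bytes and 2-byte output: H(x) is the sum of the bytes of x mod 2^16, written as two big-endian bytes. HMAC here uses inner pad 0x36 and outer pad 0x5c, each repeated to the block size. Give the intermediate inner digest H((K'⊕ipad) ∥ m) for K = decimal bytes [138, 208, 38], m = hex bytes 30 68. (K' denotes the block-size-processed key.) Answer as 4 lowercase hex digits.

02ec

Key decimal bytes [138, 208, 38] = 8a d0 26 is 3 bytes ≤ B = 6; zero-pad to 6 bytes: K' = 8a d0 26 00 00 00.
K' ⊕ ipad = bc e6 10 36 36 36.
Inner input = bc e6 10 36 36 36 ∥ 30 68.
Inner hash: sum = 188+230+16+54+54+54+48+104 = 748 → 02 ec.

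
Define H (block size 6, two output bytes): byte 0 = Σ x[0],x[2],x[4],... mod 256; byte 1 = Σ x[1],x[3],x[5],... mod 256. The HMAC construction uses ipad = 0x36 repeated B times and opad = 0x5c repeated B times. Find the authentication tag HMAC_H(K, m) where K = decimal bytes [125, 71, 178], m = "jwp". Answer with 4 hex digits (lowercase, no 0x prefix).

4a27

Key decimal bytes [125, 71, 178] = 7d 47 b2 is 3 bytes ≤ B = 6; zero-pad to 6 bytes: K' = 7d 47 b2 00 00 00.
K' ⊕ ipad = 4b 71 84 36 36 36.  K' ⊕ opad = 21 1b ee 5c 5c 5c.
Inner input = (K'⊕ipad) ∥ m = 4b 71 84 36 36 36 ∥ 6a 77 70.
Inner hash: even-index sum = 479 mod 256 = 223; odd-index sum = 340 mod 256 = 84 → df 54.
Outer input = (K'⊕opad) ∥ inner = 21 1b ee 5c 5c 5c ∥ df 54.
Outer hash (tag): even-index sum = 586 mod 256 = 74; odd-index sum = 295 mod 256 = 39 → 4a 27.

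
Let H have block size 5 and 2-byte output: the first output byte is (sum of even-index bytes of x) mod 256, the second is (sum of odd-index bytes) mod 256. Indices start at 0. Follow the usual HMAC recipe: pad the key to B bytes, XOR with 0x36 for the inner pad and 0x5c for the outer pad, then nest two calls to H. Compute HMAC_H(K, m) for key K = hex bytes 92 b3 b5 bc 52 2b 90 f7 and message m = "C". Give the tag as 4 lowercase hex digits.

Key hex bytes 92 b3 b5 bc 52 2b 90 f7 is 8 bytes > B = 5, so hash it first: H(key) = 29 91, then zero-pad to 5 bytes: K' = 29 91 00 00 00.
K' ⊕ ipad = 1f a7 36 36 36.  K' ⊕ opad = 75 cd 5c 5c 5c.
Inner input = (K'⊕ipad) ∥ m = 1f a7 36 36 36 ∥ 43.
Inner hash: even-index sum = 139 mod 256 = 139; odd-index sum = 288 mod 256 = 32 → 8b 20.
Outer input = (K'⊕opad) ∥ inner = 75 cd 5c 5c 5c ∥ 8b 20.
Outer hash (tag): even-index sum = 333 mod 256 = 77; odd-index sum = 436 mod 256 = 180 → 4d b4.

4db4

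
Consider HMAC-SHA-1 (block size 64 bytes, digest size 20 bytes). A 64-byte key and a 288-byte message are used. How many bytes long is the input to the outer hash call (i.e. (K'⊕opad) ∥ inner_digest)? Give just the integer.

84

Key is 64 ≤ 64 bytes, zero-padded: |K'| = 64.
Outer input = (K'⊕opad) ∥ H(inner) → 64 + 20 = 84 bytes.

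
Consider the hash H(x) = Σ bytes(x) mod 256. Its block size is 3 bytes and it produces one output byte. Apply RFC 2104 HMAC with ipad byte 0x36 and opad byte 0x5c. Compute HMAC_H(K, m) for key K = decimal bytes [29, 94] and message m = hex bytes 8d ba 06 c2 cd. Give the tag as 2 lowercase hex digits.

Key decimal bytes [29, 94] = 1d 5e is 2 bytes ≤ B = 3; zero-pad to 3 bytes: K' = 1d 5e 00.
K' ⊕ ipad = 2b 68 36.  K' ⊕ opad = 41 02 5c.
Inner input = (K'⊕ipad) ∥ m = 2b 68 36 ∥ 8d ba 06 c2 cd.
Inner hash: sum = 43+104+54+141+186+6+194+205 = 933; mod 256 = 165 → a5.
Outer input = (K'⊕opad) ∥ inner = 41 02 5c ∥ a5.
Outer hash (tag): sum = 65+2+92+165 = 324; mod 256 = 68 → 44.

44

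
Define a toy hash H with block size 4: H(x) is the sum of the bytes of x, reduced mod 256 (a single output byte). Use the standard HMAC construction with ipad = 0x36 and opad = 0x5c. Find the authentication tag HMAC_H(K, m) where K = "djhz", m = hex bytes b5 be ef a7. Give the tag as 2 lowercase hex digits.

29

Key "djhz" = 64 6a 68 7a is exactly B = 4 bytes: K' = 64 6a 68 7a.
K' ⊕ ipad = 52 5c 5e 4c.  K' ⊕ opad = 38 36 34 26.
Inner input = (K'⊕ipad) ∥ m = 52 5c 5e 4c ∥ b5 be ef a7.
Inner hash: sum = 82+92+94+76+181+190+239+167 = 1121; mod 256 = 97 → 61.
Outer input = (K'⊕opad) ∥ inner = 38 36 34 26 ∥ 61.
Outer hash (tag): sum = 56+54+52+38+97 = 297; mod 256 = 41 → 29.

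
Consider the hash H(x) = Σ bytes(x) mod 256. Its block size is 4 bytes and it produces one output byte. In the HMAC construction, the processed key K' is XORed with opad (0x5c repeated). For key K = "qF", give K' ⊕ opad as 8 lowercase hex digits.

Key "qF" = 71 46 is 2 bytes ≤ B = 4; zero-pad to 4 bytes: K' = 71 46 00 00.
XOR each byte with 0x5c: 71⊕5c=2d, 46⊕5c=1a, 00⊕5c=5c, 00⊕5c=5c.

2d1a5c5c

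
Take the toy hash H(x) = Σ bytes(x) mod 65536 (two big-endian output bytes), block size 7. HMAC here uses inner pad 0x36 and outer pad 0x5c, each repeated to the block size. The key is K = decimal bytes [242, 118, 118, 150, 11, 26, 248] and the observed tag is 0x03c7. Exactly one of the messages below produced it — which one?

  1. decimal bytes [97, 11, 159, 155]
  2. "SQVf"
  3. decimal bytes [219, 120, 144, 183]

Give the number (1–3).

3

Key decimal bytes [242, 118, 118, 150, 11, 26, 248] = f2 76 76 96 0b 1a f8 is exactly B = 7 bytes: K' = f2 76 76 96 0b 1a f8.
K' ⊕ ipad = c4 40 40 a0 3d 2c ce; K' ⊕ opad = ae 2a 2a ca 57 46 a4.
m1: inner = H(c4 40 40 a0 3d 2c ce 61 0b 9f 9b) = 04 c1; tag = H(ae 2a 2a ca 57 46 a4 04 c1) = 03d2
m2: inner = H(c4 40 40 a0 3d 2c ce 53 51 56 66) = 04 7b; tag = H(ae 2a 2a ca 57 46 a4 04 7b) = 038c
m3: inner = H(c4 40 40 a0 3d 2c ce db 78 90 b7) = 05 b5; tag = H(ae 2a 2a ca 57 46 a4 05 b5) = 03c7 ← matches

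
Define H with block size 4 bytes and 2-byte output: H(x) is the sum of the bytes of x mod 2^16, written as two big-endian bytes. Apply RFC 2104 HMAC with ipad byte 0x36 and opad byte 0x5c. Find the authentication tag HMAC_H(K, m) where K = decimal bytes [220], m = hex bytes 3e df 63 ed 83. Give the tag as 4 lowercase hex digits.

Key decimal bytes [220] = dc is 1 byte ≤ B = 4; zero-pad to 4 bytes: K' = dc 00 00 00.
K' ⊕ ipad = ea 36 36 36.  K' ⊕ opad = 80 5c 5c 5c.
Inner input = (K'⊕ipad) ∥ m = ea 36 36 36 ∥ 3e df 63 ed 83.
Inner hash: sum = 234+54+54+54+62+223+99+237+131 = 1148 → 04 7c.
Outer input = (K'⊕opad) ∥ inner = 80 5c 5c 5c ∥ 04 7c.
Outer hash (tag): sum = 128+92+92+92+4+124 = 532 → 02 14.

0214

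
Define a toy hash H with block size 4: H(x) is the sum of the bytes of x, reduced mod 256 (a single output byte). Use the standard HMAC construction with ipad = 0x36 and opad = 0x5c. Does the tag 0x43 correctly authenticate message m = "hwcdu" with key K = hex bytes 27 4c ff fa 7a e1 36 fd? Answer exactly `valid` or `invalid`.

Key hex bytes 27 4c ff fa 7a e1 36 fd is 8 bytes > B = 4, so hash it first: H(key) = fa, then zero-pad to 4 bytes: K' = fa 00 00 00.
K' ⊕ ipad = cc 36 36 36; K' ⊕ opad = a6 5c 5c 5c.
Inner hash: sum = 204+54+54+54+104+119+99+100+117 = 905; mod 256 = 137 → 89.
Outer hash (recomputed tag): sum = 166+92+92+92+137 = 579; mod 256 = 67 → 43.
Recomputed tag = 43; claimed = 43 → match.

valid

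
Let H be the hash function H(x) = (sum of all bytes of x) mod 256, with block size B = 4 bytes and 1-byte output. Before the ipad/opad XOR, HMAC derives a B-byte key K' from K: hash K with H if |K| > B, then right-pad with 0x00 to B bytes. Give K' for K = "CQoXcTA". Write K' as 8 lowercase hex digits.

|K| = 7 > B = 4, so first hash the key.
H(K): sum = 67+81+111+88+99+84+65 = 595; mod 256 = 83 → 53.
Zero-pad H(K) = 53 to 4 bytes: K' = 53 00 00 00.

53000000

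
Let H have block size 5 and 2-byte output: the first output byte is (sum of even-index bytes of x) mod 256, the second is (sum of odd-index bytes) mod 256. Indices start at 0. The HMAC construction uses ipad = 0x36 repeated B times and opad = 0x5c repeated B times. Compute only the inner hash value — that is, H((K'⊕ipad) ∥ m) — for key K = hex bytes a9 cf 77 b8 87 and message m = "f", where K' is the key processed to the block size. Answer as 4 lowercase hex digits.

Key hex bytes a9 cf 77 b8 87 is exactly B = 5 bytes: K' = a9 cf 77 b8 87.
K' ⊕ ipad = 9f f9 41 8e b1.
Inner input = 9f f9 41 8e b1 ∥ 66.
Inner hash: even-index sum = 401 mod 256 = 145; odd-index sum = 493 mod 256 = 237 → 91 ed.

91ed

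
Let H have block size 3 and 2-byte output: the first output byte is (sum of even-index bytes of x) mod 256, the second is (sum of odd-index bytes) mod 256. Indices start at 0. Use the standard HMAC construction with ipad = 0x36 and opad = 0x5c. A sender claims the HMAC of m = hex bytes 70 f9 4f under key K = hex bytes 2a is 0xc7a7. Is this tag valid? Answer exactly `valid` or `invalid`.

valid

Key hex bytes 2a is 1 byte ≤ B = 3; zero-pad to 3 bytes: K' = 2a 00 00.
K' ⊕ ipad = 1c 36 36; K' ⊕ opad = 76 5c 5c.
Inner hash: even-index sum = 331 mod 256 = 75; odd-index sum = 245 mod 256 = 245 → 4b f5.
Outer hash (recomputed tag): even-index sum = 455 mod 256 = 199; odd-index sum = 167 mod 256 = 167 → c7 a7.
Recomputed tag = c7a7; claimed = c7a7 → match.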